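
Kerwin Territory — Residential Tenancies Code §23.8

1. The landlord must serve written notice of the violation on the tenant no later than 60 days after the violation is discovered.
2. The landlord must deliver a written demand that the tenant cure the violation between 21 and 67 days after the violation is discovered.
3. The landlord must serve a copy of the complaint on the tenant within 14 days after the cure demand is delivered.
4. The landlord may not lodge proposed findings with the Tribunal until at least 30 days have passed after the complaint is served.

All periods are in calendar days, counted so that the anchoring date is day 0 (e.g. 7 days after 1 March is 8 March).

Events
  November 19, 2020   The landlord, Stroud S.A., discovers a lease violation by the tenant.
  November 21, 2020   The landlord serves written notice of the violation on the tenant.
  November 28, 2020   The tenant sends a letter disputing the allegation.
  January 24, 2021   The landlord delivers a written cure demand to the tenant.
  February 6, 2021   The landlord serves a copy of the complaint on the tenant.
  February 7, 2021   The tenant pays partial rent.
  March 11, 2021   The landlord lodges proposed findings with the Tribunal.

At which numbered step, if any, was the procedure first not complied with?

(1) due by November 19, 2020 + 60 days = January 18, 2021; completed November 21, 2020, before the deadline.
(2) the permitted window runs from November 19, 2020 + 21 = December 10, 2020 to November 19, 2020 + 67 = January 25, 2021; January 24, 2021 falls inside that range.
(3) due by January 24, 2021 + 14 days = February 7, 2021; done February 6, 2021 — timely.
(4) permitted from February 6, 2021 + 30 days = March 8, 2021 onward; done March 11, 2021, after the minimum wait.

None — every step was satisfied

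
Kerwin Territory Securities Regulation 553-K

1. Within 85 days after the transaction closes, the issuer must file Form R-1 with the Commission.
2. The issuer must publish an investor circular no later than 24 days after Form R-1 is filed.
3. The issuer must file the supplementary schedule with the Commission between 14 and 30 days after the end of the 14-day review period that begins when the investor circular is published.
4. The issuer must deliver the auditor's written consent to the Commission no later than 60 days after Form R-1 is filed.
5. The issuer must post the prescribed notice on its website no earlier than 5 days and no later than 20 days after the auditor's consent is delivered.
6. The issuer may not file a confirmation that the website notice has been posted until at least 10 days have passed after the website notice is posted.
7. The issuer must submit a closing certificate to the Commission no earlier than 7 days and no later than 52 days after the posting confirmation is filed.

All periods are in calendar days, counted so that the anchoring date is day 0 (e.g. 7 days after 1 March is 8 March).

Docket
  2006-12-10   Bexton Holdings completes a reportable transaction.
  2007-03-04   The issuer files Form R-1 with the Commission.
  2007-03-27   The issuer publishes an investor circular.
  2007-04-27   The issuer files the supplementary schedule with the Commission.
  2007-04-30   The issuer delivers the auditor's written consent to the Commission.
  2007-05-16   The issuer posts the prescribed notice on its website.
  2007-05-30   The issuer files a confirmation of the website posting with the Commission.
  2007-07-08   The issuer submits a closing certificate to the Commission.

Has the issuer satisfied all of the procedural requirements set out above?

Yes

Step 1 — counting 85 days from 2006-12-10 (when the transaction closes) gives a deadline of 2007-03-05; done 2007-03-04 — timely.
Step 2 — counting 24 days from 2007-03-04 (when Form R-1 is filed) gives a deadline of 2007-03-28; 2007-03-27 is within that limit.
Step 3 — 14 and 30 days from 2007-04-10 (end of the 14-day review period, which began when the investor circular is published on 2007-03-27) are 2007-04-24 and 2007-05-10 respectively; 2007-04-27 falls inside that range.
Step 4 — counting 60 days from 2007-03-04 (when Form R-1 is filed) gives a deadline of 2007-05-03; done 2007-04-30 — timely.
Step 5 — 5 and 20 days from 2007-04-30 (when the auditor's consent is delivered) are 2007-05-05 and 2007-05-20 respectively; done 2007-05-16, which is between those dates.
Step 6 — must wait 10 days from 2007-05-16 (when the website notice is posted), so not before 2007-05-26; done 2007-05-30 — permitted.
Step 7 — 7 and 52 days from 2007-05-30 (when the posting confirmation is filed) are 2007-06-06 and 2007-07-21 respectively; done 2007-07-08 — within the window.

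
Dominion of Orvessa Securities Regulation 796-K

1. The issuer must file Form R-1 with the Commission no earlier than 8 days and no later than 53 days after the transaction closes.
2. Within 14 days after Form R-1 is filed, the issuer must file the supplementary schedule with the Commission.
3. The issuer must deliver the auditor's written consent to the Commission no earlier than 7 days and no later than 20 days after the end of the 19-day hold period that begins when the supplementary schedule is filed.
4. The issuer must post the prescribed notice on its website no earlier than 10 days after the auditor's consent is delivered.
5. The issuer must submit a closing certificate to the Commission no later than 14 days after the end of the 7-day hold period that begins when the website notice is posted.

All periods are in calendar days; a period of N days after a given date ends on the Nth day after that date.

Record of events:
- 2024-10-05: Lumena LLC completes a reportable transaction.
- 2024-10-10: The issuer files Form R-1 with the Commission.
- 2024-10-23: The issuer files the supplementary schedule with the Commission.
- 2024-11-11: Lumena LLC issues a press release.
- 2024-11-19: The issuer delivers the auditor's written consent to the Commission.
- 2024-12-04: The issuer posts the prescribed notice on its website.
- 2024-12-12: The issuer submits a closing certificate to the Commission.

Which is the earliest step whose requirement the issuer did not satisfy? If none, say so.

Step 1

(1) the permitted window runs from 2024-10-05 + 8 = 2024-10-13 to 2024-10-05 + 53 = 2024-11-27; done 2024-10-10 — 3 days before the window opened.
Later steps need not be reached.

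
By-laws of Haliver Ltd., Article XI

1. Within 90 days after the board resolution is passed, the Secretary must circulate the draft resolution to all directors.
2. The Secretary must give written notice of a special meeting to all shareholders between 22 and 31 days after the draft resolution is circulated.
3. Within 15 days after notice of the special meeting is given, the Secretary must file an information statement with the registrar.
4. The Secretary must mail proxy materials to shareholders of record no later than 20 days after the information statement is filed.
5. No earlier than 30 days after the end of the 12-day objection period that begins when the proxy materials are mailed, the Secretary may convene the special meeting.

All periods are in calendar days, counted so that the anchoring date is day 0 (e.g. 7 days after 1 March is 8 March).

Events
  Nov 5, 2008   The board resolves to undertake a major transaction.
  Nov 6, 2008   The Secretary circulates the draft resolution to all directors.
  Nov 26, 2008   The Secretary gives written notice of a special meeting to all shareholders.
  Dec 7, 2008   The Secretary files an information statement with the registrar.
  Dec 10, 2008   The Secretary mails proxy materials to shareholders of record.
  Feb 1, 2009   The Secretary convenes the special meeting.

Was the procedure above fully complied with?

No

Step 1 — counting 90 days from Nov 5, 2008 (when the board resolution is passed) gives a deadline of Feb 3, 2009; completed Nov 6, 2008, before the deadline.
Step 2 — 22 and 31 days from Nov 6, 2008 (when the draft resolution is circulated) are Nov 28, 2008 and Dec 7, 2008 respectively; done Nov 26, 2008 — 2 days before the window opened.
No need to go further; step 2 was not satisfied.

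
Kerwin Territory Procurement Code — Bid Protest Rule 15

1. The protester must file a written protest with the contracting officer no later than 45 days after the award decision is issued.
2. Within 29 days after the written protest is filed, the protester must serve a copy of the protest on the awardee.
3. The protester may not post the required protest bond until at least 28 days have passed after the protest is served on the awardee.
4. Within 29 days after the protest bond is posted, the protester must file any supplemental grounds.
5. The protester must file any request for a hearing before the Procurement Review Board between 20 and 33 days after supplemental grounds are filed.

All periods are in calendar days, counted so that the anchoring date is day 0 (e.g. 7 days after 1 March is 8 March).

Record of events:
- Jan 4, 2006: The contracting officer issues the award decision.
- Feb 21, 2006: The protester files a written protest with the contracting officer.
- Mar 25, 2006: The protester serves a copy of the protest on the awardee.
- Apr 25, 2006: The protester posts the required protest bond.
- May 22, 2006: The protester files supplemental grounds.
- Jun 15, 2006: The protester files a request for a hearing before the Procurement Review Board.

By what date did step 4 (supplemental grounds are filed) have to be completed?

May 24, 2006

Step 4 runs from Apr 25, 2006, when the protest bond is posted. 29 days after Apr 25, 2006 is May 24, 2006.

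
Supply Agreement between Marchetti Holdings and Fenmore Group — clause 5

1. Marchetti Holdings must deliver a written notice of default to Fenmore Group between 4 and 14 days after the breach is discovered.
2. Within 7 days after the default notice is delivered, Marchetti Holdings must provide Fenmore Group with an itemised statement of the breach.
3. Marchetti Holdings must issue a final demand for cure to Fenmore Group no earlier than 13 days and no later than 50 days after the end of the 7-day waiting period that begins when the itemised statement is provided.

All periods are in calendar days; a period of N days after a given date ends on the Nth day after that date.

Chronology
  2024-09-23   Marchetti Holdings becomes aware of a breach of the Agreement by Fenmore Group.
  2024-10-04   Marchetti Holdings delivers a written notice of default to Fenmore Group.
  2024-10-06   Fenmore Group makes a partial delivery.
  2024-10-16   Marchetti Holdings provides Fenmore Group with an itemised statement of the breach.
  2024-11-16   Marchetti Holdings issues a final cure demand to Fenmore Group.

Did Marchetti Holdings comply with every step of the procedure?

Step 1: the window is 4–14 days after 2024-09-23 (when the breach is discovered), so 2024-09-27 through 2024-10-07; 2024-10-04 falls inside that range.
Step 2: 7 days after 2024-10-04 (when the default notice is delivered) is 2024-10-11; done 2024-10-16 — 5 days late.

No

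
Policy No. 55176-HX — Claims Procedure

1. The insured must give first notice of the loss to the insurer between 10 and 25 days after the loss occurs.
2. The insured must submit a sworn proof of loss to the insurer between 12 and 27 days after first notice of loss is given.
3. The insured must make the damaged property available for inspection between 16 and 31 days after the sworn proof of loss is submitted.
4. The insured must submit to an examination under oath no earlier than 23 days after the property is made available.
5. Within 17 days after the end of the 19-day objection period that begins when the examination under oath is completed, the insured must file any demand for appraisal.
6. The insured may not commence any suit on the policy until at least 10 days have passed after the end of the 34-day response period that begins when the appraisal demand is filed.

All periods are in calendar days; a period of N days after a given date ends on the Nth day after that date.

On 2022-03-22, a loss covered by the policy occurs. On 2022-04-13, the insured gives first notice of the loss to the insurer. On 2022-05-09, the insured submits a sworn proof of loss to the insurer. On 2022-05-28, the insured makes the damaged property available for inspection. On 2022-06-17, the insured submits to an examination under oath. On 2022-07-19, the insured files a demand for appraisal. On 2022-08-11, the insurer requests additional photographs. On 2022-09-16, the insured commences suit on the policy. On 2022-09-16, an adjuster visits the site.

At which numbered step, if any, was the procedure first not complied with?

(1) the permitted window runs from 2022-03-22 + 10 = 2022-04-01 to 2022-03-22 + 25 = 2022-04-16; done 2022-04-13 — within the window.
(2) the permitted window runs from 2022-04-13 + 12 = 2022-04-25 to 2022-04-13 + 27 = 2022-05-10; done 2022-05-09 — within the window.
(3) the permitted window runs from 2022-05-09 + 16 = 2022-05-25 to 2022-05-09 + 31 = 2022-06-09; done 2022-05-28, which is between those dates.
(4) permitted from 2022-05-28 + 23 days = 2022-06-20 onward; 2022-06-17 is 3 days before the earliest permitted date.
That is the first point of non-compliance.

Step 4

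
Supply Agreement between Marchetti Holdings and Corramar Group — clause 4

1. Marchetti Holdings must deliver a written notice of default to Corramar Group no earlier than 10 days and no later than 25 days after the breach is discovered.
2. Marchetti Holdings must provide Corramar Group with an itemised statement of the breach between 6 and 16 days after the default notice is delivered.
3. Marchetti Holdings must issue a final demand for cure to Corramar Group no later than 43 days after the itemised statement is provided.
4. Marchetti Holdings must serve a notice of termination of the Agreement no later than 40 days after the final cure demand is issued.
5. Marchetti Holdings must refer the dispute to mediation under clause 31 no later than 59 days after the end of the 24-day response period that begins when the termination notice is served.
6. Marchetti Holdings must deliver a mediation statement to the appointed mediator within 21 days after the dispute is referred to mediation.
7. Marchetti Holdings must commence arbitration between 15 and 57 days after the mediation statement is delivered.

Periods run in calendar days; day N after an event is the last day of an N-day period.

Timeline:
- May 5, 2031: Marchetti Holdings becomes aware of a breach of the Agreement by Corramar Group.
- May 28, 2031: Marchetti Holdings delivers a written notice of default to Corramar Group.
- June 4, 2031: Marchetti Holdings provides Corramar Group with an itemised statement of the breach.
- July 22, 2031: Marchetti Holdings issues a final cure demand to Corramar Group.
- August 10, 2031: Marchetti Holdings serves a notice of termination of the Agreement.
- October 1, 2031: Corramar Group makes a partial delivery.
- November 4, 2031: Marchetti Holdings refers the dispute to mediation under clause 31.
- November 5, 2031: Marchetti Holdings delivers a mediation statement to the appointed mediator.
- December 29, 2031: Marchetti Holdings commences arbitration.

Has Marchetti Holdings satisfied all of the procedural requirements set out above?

Step 1 — 10 and 25 days from May 5, 2031 (when the breach is discovered) are May 15, 2031 and May 30, 2031 respectively; done May 28, 2031, which is between those dates.
Step 2 — 6 and 16 days from May 28, 2031 (when the default notice is delivered) are June 3, 2031 and June 13, 2031 respectively; done June 4, 2031 — within the window.
Step 3 — counting 43 days from June 4, 2031 (when the itemised statement is provided) gives a deadline of July 17, 2031; July 22, 2031 misses that deadline by 5 days.
The procedure was therefore not followed at step 3.

No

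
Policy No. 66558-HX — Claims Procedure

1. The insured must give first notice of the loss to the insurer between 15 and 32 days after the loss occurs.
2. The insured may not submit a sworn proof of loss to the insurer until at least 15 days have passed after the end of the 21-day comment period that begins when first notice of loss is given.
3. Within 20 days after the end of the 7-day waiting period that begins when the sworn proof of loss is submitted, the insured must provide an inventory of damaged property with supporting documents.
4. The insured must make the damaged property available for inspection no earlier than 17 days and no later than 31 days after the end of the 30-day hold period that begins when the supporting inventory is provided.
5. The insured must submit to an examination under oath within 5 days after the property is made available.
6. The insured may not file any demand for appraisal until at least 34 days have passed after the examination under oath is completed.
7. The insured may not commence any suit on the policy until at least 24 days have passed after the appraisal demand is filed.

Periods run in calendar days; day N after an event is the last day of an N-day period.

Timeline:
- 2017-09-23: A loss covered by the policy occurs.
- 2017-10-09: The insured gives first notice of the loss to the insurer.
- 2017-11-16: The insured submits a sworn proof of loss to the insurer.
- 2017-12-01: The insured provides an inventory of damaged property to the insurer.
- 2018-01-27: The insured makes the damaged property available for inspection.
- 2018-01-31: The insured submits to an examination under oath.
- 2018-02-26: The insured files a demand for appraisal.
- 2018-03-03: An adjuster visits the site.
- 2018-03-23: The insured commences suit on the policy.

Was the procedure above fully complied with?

No

(1) the permitted window runs from 2017-09-23 + 15 = 2017-10-08 to 2017-09-23 + 32 = 2017-10-25; done 2017-10-09 — within the window.
(2) permitted from 2017-10-30 + 15 days = 2017-11-14 onward; done 2017-11-16, after the minimum wait.
(3) due by 2017-11-23 + 20 days = 2017-12-13; done 2017-12-01 — timely.
(4) the permitted window runs from 2017-12-31 + 17 = 2018-01-17 to 2017-12-31 + 31 = 2018-01-31; done 2018-01-27, which is between those dates.
(5) due by 2018-01-27 + 5 days = 2018-02-01; done 2018-01-31 — timely.
(6) permitted from 2018-01-31 + 34 days = 2018-03-06 onward; 2018-02-26 is 8 days before the earliest permitted date.
The analysis stops there.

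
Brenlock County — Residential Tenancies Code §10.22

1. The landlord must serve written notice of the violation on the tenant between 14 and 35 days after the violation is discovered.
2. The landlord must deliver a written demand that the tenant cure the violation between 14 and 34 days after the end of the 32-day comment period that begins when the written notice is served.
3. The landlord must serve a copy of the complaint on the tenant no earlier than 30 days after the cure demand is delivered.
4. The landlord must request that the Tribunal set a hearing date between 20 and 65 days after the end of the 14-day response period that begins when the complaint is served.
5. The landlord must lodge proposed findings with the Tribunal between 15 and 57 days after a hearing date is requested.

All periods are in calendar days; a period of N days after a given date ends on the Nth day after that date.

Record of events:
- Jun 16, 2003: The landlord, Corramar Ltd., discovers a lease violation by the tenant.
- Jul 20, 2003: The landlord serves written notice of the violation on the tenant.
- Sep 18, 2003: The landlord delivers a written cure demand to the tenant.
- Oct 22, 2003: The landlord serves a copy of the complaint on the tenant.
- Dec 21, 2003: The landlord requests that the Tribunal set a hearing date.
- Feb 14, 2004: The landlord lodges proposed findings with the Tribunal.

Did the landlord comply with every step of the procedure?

Yes

Step 1 — 14 and 35 days from Jun 16, 2003 (when the violation is discovered) are Jun 30, 2003 and Jul 21, 2003 respectively; done Jul 20, 2003 — within the window.
Step 2 — 14 and 34 days from Aug 21, 2003 (end of the 32-day comment period, which began when the written notice is served on Jul 20, 2003) are Sep 4, 2003 and Sep 24, 2003 respectively; done Sep 18, 2003, which is between those dates.
Step 3 — must wait 30 days from Sep 18, 2003 (when the cure demand is delivered), so not before Oct 18, 2003; Oct 22, 2003 is on or after that date.
Step 4 — 20 and 65 days from Nov 5, 2003 (end of the 14-day response period, which began when the complaint is served on Oct 22, 2003) are Nov 25, 2003 and Jan 9, 2004 respectively; done Dec 21, 2003, which is between those dates.
Step 5 — 15 and 57 days from Dec 21, 2003 (when a hearing date is requested) are Jan 5, 2004 and Feb 16, 2004 respectively; Feb 14, 2004 falls inside that range.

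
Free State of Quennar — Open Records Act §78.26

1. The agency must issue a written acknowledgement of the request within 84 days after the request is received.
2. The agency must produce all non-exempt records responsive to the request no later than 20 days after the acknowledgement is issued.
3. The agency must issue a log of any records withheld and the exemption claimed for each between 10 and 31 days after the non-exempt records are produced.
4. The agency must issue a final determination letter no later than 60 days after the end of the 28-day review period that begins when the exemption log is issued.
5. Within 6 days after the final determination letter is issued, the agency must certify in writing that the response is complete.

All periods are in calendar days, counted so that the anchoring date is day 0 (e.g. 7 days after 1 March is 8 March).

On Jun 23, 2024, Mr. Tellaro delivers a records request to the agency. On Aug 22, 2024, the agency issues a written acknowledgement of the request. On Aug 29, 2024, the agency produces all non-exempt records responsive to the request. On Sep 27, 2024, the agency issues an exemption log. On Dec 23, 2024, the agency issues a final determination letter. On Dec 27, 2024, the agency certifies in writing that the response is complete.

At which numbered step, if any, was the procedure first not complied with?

Step 1: 84 days after Jun 23, 2024 (when the request is received) is Sep 15, 2024; completed Aug 22, 2024, before the deadline.
Step 2: 20 days after Aug 22, 2024 (when the acknowledgement is issued) is Sep 11, 2024; done Aug 29, 2024 — timely.
Step 3: the window is 10–31 days after Aug 29, 2024 (when the non-exempt records are produced), so Sep 8, 2024 through Sep 29, 2024; done Sep 27, 2024, which is between those dates.
Step 4: 60 days after Oct 25, 2024 (end of the 28-day review period, which began when the exemption log is issued on Sep 27, 2024) is Dec 24, 2024; completed Dec 23, 2024, before the deadline.
Step 5: 6 days after Dec 23, 2024 (when the final determination letter is issued) is Dec 29, 2024; completed Dec 27, 2024, before the deadline.

None — every step was satisfied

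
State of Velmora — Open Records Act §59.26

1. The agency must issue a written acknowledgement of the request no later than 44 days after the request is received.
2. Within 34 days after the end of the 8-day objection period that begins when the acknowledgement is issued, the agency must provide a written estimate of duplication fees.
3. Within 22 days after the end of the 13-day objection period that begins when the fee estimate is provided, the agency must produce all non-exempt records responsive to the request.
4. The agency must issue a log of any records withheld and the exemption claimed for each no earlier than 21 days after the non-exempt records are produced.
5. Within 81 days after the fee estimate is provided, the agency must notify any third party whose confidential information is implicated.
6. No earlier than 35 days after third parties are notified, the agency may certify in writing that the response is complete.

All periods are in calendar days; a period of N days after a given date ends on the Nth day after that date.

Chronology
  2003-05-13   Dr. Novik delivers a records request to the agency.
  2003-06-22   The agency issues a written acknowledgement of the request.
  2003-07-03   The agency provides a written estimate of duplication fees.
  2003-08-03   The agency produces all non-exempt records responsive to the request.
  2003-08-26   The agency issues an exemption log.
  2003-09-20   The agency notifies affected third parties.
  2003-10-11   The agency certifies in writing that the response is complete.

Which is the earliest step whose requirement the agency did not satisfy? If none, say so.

Step 6

Step 1: 44 days after 2003-05-13 (when the request is received) is 2003-06-26; 2003-06-22 is within that limit.
Step 2: 34 days after 2003-06-30 (end of the 8-day objection period, which began when the acknowledgement is issued on 2003-06-22) is 2003-08-03; 2003-07-03 is within that limit.
Step 3: 22 days after 2003-07-16 (end of the 13-day objection period, which began when the fee estimate is provided on 2003-07-03) is 2003-08-07; 2003-08-03 is within that limit.
Step 4: the earliest permitted date is 21 days after 2003-08-03 (when the non-exempt records are produced), i.e. 2003-08-24; done 2003-08-26, after the minimum wait.
Step 5: 81 days after 2003-07-03 (when the fee estimate is provided) is 2003-09-22; done 2003-09-20 — timely.
Step 6: the earliest permitted date is 35 days after 2003-09-20 (when third parties are notified), i.e. 2003-10-25; done 2003-10-11 — 14 days too early.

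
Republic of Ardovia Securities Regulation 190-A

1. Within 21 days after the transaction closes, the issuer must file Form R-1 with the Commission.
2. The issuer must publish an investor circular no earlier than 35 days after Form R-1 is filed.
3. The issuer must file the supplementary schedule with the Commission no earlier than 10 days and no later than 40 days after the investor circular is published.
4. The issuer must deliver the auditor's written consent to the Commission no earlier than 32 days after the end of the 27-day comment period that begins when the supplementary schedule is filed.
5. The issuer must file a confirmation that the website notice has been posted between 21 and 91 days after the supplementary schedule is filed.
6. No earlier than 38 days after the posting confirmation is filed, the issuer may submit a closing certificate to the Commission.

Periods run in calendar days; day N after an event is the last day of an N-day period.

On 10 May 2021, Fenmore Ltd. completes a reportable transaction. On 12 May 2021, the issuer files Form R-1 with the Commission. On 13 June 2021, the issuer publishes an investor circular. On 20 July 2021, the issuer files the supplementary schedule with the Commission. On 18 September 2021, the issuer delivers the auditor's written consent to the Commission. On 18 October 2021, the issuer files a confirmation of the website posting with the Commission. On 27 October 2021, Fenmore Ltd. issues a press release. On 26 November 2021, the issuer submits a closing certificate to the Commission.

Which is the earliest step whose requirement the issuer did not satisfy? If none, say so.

(1) due by 10 May 2021 + 21 days = 31 May 2021; completed 12 May 2021, before the deadline.
(2) permitted from 12 May 2021 + 35 days = 16 June 2021 onward; 13 June 2021 is 3 days before the earliest permitted date.
The analysis stops there.

Step 2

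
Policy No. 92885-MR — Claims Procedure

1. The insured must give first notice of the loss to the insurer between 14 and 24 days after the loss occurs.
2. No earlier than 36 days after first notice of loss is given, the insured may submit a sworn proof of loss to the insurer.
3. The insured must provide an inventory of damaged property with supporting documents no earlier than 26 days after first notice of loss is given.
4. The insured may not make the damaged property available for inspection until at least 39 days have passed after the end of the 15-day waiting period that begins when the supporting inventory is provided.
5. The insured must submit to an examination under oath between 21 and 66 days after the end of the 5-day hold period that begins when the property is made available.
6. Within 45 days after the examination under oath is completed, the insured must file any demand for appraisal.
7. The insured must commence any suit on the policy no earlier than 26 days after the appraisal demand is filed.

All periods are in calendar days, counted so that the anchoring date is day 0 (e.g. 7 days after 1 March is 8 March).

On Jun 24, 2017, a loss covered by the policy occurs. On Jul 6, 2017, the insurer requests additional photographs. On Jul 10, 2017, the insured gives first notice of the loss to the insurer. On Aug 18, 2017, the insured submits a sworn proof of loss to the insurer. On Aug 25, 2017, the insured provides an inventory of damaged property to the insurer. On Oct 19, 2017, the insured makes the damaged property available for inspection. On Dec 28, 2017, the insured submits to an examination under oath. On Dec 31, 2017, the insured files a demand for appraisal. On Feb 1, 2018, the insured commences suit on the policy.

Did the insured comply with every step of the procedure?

Yes

Step 1: the window is 14–24 days after Jun 24, 2017 (when the loss occurs), so Jul 8, 2017 through Jul 18, 2017; done Jul 10, 2017, which is between those dates.
Step 2: the earliest permitted date is 36 days after Jul 10, 2017 (when first notice of loss is given), i.e. Aug 15, 2017; done Aug 18, 2017 — permitted.
Step 3: the earliest permitted date is 26 days after Jul 10, 2017 (when first notice of loss is given), i.e. Aug 5, 2017; done Aug 25, 2017 — permitted.
Step 4: the earliest permitted date is 39 days after Sep 9, 2017 (end of the 15-day waiting period, which began when the supporting inventory is provided on Aug 25, 2017), i.e. Oct 18, 2017; done Oct 19, 2017 — permitted.
Step 5: the window is 21–66 days after Oct 24, 2017 (end of the 5-day hold period, which began when the property is made available on Oct 19, 2017), so Nov 14, 2017 through Dec 29, 2017; done Dec 28, 2017, which is between those dates.
Step 6: 45 days after Dec 28, 2017 (when the examination under oath is completed) is Feb 11, 2018; Dec 31, 2017 is within that limit.
Step 7: the earliest permitted date is 26 days after Dec 31, 2017 (when the appraisal demand is filed), i.e. Jan 26, 2018; done Feb 1, 2018 — permitted.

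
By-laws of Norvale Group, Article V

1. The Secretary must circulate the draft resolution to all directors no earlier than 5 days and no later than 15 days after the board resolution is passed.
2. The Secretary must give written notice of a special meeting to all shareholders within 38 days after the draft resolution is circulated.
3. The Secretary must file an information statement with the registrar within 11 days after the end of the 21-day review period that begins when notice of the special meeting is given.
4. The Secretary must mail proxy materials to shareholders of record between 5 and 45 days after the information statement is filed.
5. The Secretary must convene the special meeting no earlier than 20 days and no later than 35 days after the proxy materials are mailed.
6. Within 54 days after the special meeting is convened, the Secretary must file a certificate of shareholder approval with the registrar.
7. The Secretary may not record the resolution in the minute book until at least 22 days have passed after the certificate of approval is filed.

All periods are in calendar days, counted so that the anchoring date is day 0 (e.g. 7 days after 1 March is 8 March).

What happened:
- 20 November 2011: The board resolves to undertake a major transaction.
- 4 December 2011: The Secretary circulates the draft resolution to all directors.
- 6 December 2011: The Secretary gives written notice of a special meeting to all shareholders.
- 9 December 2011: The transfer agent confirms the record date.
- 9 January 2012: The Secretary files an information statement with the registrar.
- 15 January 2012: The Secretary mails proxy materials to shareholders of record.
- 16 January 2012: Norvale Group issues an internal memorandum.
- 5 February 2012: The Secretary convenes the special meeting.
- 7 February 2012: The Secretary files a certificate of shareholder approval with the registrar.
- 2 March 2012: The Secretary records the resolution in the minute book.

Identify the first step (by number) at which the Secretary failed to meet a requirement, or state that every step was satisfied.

Step 3

(1) the permitted window runs from 20 November 2011 + 5 = 25 November 2011 to 20 November 2011 + 15 = 5 December 2011; 4 December 2011 falls inside that range.
(2) due by 4 December 2011 + 38 days = 11 January 2012; done 6 December 2011 — timely.
(3) due by 27 December 2011 + 11 days = 7 January 2012; 9 January 2012 misses that deadline by 2 days.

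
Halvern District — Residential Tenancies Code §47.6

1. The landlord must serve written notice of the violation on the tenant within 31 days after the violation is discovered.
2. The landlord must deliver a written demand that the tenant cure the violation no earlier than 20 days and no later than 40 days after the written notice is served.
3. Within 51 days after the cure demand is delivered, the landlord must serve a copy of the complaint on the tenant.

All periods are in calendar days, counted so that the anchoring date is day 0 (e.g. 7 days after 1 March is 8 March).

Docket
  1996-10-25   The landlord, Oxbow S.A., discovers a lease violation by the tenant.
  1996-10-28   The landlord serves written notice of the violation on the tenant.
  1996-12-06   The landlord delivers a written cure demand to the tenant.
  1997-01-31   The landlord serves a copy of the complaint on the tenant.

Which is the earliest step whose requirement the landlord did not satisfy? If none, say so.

Step 1 — counting 31 days from 1996-10-25 (when the violation is discovered) gives a deadline of 1996-11-25; done 1996-10-28 — timely.
Step 2 — 20 and 40 days from 1996-10-28 (when the written notice is served) are 1996-11-17 and 1996-12-07 respectively; done 1996-12-06, which is between those dates.
Step 3 — counting 51 days from 1996-12-06 (when the cure demand is delivered) gives a deadline of 1997-01-26; 1997-01-31 misses that deadline by 5 days.

Step 3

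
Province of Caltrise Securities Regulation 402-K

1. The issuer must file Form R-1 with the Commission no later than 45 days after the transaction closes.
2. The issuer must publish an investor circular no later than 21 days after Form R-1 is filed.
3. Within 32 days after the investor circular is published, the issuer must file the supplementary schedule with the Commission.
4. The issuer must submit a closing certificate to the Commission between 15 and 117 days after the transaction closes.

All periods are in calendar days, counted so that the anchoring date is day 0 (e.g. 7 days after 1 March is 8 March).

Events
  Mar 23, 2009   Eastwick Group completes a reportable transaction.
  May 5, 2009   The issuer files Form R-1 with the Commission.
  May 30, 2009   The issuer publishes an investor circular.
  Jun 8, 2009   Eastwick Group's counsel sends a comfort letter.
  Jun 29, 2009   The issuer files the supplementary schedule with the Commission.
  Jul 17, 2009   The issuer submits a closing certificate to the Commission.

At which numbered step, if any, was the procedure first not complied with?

Step 2

Step 1 — counting 45 days from Mar 23, 2009 (when the transaction closes) gives a deadline of May 7, 2009; completed May 5, 2009, before the deadline.
Step 2 — counting 21 days from May 5, 2009 (when Form R-1 is filed) gives a deadline of May 26, 2009; May 30, 2009 misses that deadline by 4 days.
No need to go further; step 2 was not satisfied.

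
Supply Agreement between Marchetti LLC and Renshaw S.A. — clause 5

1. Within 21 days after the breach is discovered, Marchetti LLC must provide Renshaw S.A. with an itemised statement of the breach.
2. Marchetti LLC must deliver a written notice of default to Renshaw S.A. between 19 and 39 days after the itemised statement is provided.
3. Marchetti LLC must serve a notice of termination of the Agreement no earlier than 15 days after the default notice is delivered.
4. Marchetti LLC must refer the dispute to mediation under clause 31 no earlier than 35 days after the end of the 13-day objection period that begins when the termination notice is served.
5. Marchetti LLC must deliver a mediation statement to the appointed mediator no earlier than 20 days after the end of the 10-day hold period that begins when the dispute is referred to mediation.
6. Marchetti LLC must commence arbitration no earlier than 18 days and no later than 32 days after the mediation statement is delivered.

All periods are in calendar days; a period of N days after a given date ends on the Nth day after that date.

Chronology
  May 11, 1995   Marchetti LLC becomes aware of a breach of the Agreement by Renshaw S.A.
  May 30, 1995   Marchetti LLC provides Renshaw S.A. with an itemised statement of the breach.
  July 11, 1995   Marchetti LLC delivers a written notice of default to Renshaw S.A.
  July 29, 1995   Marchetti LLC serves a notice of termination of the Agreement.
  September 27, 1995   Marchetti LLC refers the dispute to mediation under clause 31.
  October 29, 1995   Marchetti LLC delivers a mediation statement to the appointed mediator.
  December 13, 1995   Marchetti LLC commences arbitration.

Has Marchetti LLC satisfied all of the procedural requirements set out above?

Step 1 — counting 21 days from May 11, 1995 (when the breach is discovered) gives a deadline of June 1, 1995; done May 30, 1995 — timely.
Step 2 — 19 and 39 days from May 30, 1995 (when the itemised statement is provided) are June 18, 1995 and July 8, 1995 respectively; done July 11, 1995 — 3 days after the window closed.
The analysis stops there.

No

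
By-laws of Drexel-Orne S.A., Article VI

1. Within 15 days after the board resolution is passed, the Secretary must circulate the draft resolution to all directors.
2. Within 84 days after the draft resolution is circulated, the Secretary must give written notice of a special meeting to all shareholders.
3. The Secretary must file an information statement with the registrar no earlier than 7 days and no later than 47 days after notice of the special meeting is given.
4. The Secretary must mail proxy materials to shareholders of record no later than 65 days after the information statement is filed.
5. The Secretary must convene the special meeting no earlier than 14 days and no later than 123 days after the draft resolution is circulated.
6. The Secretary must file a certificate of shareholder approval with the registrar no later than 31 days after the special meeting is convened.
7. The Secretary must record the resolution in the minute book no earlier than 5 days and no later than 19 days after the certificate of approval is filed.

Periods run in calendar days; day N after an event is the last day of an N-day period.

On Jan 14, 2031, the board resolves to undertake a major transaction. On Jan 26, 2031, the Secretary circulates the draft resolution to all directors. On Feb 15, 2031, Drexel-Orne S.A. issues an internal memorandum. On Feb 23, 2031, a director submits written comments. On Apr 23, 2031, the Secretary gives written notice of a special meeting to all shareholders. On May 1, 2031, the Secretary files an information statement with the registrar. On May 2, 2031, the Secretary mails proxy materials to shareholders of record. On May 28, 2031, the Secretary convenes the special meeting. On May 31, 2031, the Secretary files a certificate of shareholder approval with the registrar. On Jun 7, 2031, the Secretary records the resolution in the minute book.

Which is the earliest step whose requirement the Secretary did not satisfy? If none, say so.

Step 1: 15 days after Jan 14, 2031 (when the board resolution is passed) is Jan 29, 2031; completed Jan 26, 2031, before the deadline.
Step 2: 84 days after Jan 26, 2031 (when the draft resolution is circulated) is Apr 20, 2031; done Apr 23, 2031 — 3 days late.

Step 2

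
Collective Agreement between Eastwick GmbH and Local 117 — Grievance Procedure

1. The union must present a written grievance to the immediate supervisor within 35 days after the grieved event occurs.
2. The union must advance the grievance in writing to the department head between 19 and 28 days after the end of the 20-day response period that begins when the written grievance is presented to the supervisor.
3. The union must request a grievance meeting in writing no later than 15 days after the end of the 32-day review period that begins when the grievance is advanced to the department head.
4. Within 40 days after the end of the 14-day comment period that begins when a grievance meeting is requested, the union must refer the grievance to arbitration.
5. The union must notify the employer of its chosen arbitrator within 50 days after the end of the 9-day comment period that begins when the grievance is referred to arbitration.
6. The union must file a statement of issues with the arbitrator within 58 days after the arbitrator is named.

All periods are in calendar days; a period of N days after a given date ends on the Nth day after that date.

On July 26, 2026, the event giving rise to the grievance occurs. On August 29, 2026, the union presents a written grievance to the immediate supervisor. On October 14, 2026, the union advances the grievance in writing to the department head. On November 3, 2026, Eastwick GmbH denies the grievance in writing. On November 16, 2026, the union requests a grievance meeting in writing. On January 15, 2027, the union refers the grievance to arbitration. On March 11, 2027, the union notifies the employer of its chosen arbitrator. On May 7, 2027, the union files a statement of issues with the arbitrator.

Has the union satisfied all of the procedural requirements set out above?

No

Step 1: 35 days after July 26, 2026 (when the grieved event occurs) is August 30, 2026; August 29, 2026 is within that limit.
Step 2: the window is 19–28 days after September 18, 2026 (end of the 20-day response period, which began when the written grievance is presented to the supervisor on August 29, 2026), so October 7, 2026 through October 16, 2026; done October 14, 2026 — within the window.
Step 3: 15 days after November 15, 2026 (end of the 32-day review period, which began when the grievance is advanced to the department head on October 14, 2026) is November 30, 2026; November 16, 2026 is within that limit.
Step 4: 40 days after November 30, 2026 (end of the 14-day comment period, which began when a grievance meeting is requested on November 16, 2026) is January 9, 2027; done January 15, 2027 — 6 days late.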